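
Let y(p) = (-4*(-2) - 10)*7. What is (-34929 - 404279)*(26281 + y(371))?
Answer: -11536676536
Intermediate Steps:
y(p) = -14 (y(p) = (8 - 10)*7 = -2*7 = -14)
(-34929 - 404279)*(26281 + y(371)) = (-34929 - 404279)*(26281 - 14) = -439208*26267 = -11536676536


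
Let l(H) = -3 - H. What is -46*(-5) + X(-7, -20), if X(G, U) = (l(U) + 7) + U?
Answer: 234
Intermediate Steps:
X(G, U) = 4 (X(G, U) = ((-3 - U) + 7) + U = (4 - U) + U = 4)
-46*(-5) + X(-7, -20) = -46*(-5) + 4 = 230 + 4 = 234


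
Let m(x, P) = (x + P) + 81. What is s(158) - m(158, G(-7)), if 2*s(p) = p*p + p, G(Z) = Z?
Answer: 12329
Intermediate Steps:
m(x, P) = 81 + P + x (m(x, P) = (P + x) + 81 = 81 + P + x)
s(p) = p/2 + p**2/2 (s(p) = (p*p + p)/2 = (p**2 + p)/2 = (p + p**2)/2 = p/2 + p**2/2)
s(158) - m(158, G(-7)) = (1/2)*158*(1 + 158) - (81 - 7 + 158) = (1/2)*158*159 - 1*232 = 12561 - 232 = 12329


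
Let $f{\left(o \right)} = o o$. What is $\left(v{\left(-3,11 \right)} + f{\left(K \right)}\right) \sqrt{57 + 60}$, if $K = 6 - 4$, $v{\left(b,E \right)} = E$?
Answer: $45 \sqrt{13} \approx 162.25$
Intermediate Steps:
$K = 2$
$f{\left(o \right)} = o^{2}$
$\left(v{\left(-3,11 \right)} + f{\left(K \right)}\right) \sqrt{57 + 60} = \left(11 + 2^{2}\right) \sqrt{57 + 60} = \left(11 + 4\right) \sqrt{117} = 15 \cdot 3 \sqrt{13} = 45 \sqrt{13}$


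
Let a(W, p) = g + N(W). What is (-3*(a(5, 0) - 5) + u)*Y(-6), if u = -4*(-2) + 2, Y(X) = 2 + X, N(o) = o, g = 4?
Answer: 8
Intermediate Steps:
u = 10 (u = 8 + 2 = 10)
a(W, p) = 4 + W
(-3*(a(5, 0) - 5) + u)*Y(-6) = (-3*((4 + 5) - 5) + 10)*(2 - 6) = (-3*(9 - 5) + 10)*(-4) = (-3*4 + 10)*(-4) = (-12 + 10)*(-4) = -2*(-4) = 8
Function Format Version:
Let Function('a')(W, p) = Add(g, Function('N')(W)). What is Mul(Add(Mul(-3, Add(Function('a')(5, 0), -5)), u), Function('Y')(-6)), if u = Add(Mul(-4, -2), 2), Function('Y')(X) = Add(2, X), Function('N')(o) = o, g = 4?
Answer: 8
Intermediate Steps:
u = 10 (u = Add(8, 2) = 10)
Function('a')(W, p) = Add(4, W)
Mul(Add(Mul(-3, Add(Function('a')(5, 0), -5)), u), Function('Y')(-6)) = Mul(Add(Mul(-3, Add(Add(4, 5), -5)), 10), Add(2, -6)) = Mul(Add(Mul(-3, Add(9, -5)), 10), -4) = Mul(Add(Mul(-3, 4), 10), -4) = Mul(Add(-12, 10), -4) = Mul(-2, -4) = 8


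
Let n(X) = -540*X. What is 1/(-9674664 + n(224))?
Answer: -1/9795624 ≈ -1.0209e-7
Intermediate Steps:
1/(-9674664 + n(224)) = 1/(-9674664 - 540*224) = 1/(-9674664 - 120960) = 1/(-9795624) = -1/9795624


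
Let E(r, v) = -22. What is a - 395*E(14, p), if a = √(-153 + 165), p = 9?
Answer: 8690 + 2*√3 ≈ 8693.5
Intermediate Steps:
a = 2*√3 (a = √12 = 2*√3 ≈ 3.4641)
a - 395*E(14, p) = 2*√3 - 395*(-22) = 2*√3 + 8690 = 8690 + 2*√3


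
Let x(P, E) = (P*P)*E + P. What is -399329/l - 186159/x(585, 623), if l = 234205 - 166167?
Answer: -14192051358347/2417693589480 ≈ -5.8701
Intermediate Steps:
x(P, E) = P + E*P² (x(P, E) = P²*E + P = E*P² + P = P + E*P²)
l = 68038
-399329/l - 186159/x(585, 623) = -399329/68038 - 186159*1/(585*(1 + 623*585)) = -399329*1/68038 - 186159*1/(585*(1 + 364455)) = -399329/68038 - 186159/(585*364456) = -399329/68038 - 186159/213206760 = -399329/68038 - 186159*1/213206760 = -399329/68038 - 62053/71068920 = -14192051358347/2417693589480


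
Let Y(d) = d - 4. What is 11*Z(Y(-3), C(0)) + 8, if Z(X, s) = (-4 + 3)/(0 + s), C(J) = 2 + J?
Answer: 5/2 ≈ 2.5000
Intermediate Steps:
Y(d) = -4 + d
Z(X, s) = -1/s
11*Z(Y(-3), C(0)) + 8 = 11*(-1/(2 + 0)) + 8 = 11*(-1/2) + 8 = 11*(-1*½) + 8 = 11*(-½) + 8 = -11/2 + 8 = 5/2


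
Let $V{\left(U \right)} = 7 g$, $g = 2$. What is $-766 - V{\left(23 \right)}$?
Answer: $-780$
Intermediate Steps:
$V{\left(U \right)} = 14$ ($V{\left(U \right)} = 7 \cdot 2 = 14$)
$-766 - V{\left(23 \right)} = -766 - 14 = -780$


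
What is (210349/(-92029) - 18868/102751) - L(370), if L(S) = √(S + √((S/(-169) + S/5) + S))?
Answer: -23349973271/9456071779 - √(62530 + 13*√74666)/13 ≈ -22.244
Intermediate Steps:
L(S) = √(S + √5045*√S/65) (L(S) = √(S + √((S*(-1/169) + S*(⅕)) + S)) = √(S + √((-S/169 + S/5) + S)) = √(S + √(164*S/845 + S)) = √(S + √(1009*S/845)) = √(S + √5045*√S/65))
(210349/(-92029) - 18868/102751) - L(370) = (210349/(-92029) - 18868/102751) - 5^(¾)*√(13*√1009*√370 + 169*370*√5)/65 = (210349*(-1/92029) - 18868*1/102751) - 5^(¾)*√(13*√373330 + 62530*√5)/65 = (-210349/92029 - 18868/102751) - 5^(¾)*√(13*√373330 + 62530*√5)/65 = -23349973271/9456071779 - 5^(¾)*√(13*√373330 + 62530*√5)/65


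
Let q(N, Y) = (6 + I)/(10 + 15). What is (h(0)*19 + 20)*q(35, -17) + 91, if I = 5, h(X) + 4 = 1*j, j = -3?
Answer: 1032/25 ≈ 41.280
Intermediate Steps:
h(X) = -7 (h(X) = -4 + 1*(-3) = -4 - 3 = -7)
q(N, Y) = 11/25 (q(N, Y) = (6 + 5)/(10 + 15) = 11/25)
(h(0)*19 + 20)*q(35, -17) + 91 = (-7*19 + 20)*(11/25) + 91 = (-133 + 20)*(11/25) + 91 = -113*11/25 + 91 = -1243/25 + 91 = 1032/25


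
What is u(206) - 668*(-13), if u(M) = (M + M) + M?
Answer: 9302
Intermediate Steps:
u(M) = 3*M (u(M) = 2*M + M = 3*M)
u(206) - 668*(-13) = 3*206 - 668*(-13) = 618 + 8684 = 9302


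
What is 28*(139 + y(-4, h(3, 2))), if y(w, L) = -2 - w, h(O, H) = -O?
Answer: 3948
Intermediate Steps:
28*(139 + y(-4, h(3, 2))) = 28*(139 + (-2 - 1*(-4))) = 28*(139 + (-2 + 4)) = 28*(139 + 2) = 28*141 = 3948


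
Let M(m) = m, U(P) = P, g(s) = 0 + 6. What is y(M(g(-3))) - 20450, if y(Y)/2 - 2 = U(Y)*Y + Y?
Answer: -20362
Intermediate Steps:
g(s) = 6
y(Y) = 4 + 2*Y + 2*Y² (y(Y) = 4 + 2*(Y*Y + Y) = 4 + 2*(Y² + Y) = 4 + 2*(Y + Y²) = 4 + (2*Y + 2*Y²) = 4 + 2*Y + 2*Y²)
y(M(g(-3))) - 20450 = (4 + 2*6 + 2*6²) - 20450 = (4 + 12 + 2*36) - 20450 = (4 + 12 + 72) - 20450 = 88 - 20450 = -20362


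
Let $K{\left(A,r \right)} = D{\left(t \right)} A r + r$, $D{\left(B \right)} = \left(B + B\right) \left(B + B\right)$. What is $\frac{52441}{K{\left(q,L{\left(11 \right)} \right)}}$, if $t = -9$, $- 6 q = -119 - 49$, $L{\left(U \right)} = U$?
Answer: $\frac{52441}{99803} \approx 0.52544$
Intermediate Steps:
$q = 28$ ($q = - \frac{-119 - 49}{6} = \left(- \frac{1}{6}\right) \left(-168\right) = 28$)
$D{\left(B \right)} = 4 B^{2}$ ($D{\left(B \right)} = 2 B 2 B = 4 B^{2}$)
$K{\left(A,r \right)} = r + 324 A r$ ($K{\left(A,r \right)} = 4 \left(-9\right)^{2} A r + r = 4 \cdot 81 A r + r = 324 A r + r = r + 324 A r$)
$\frac{52441}{K{\left(q,L{\left(11 \right)} \right)}} = \frac{52441}{11 \left(1 + 324 \cdot 28\right)} = \frac{52441}{11 \left(1 + 9072\right)} = \frac{52441}{11 \cdot 9073} = \frac{52441}{99803}$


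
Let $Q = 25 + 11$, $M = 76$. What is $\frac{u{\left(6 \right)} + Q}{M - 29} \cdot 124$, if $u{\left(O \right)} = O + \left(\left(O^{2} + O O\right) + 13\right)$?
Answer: $\frac{15748}{47} \approx 335.06$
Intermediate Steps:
$Q = 36$
$u{\left(O \right)} = 13 + O + 2 O^{2}$ ($u{\left(O \right)} = O + \left(\left(O^{2} + O^{2}\right) + 13\right) = O + \left(2 O^{2} + 13\right) = O + \left(13 + 2 O^{2}\right) = 13 + O + 2 O^{2}$)
$\frac{u{\left(6 \right)} + Q}{M - 29} \cdot 124 = \frac{\left(13 + 6 + 2 \cdot 6^{2}\right) + 36}{76 - 29} \cdot 124 = \frac{\left(13 + 6 + 2 \cdot 36\right) + 36}{47} \cdot 124 = \left(\left(13 + 6 + 72\right) + 36\right) \frac{1}{47} \cdot 124 = \left(91 + 36\right) \frac{1}{47} \cdot 124 = 127 \cdot \frac{1}{47} \cdot 124 = \frac{127}{47} \cdot 124 = \frac{15748}{47}$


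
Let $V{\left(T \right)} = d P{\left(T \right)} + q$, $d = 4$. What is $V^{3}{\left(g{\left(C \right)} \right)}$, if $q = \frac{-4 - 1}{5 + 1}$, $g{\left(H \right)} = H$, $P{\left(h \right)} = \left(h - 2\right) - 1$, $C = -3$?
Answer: $- \frac{3307949}{216} \approx -15315.0$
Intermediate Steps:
$P{\left(h \right)} = -3 + h$ ($P{\left(h \right)} = \left(-2 + h\right) - 1 = -3 + h$)
$q = - \frac{5}{6} \approx -0.83333$
$V{\left(T \right)} = - \frac{77}{6} + 4 T$ ($V{\left(T \right)} = 4 \left(-3 + T\right) - \frac{5}{6} = \left(-12 + 4 T\right) - \frac{5}{6} = - \frac{77}{6} + 4 T$)
$V^{3}{\left(g{\left(C \right)} \right)} = \left(- \frac{77}{6} + 4 \left(-3\right)\right)^{3} = \left(- \frac{77}{6} - 12\right)^{3} = \left(- \frac{149}{6}\right)^{3} = - \frac{3307949}{216}$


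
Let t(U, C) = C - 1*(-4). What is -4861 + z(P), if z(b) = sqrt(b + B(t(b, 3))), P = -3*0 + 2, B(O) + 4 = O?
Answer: -4861 + sqrt(5) ≈ -4858.8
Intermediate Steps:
t(U, C) = 4 + C (t(U, C) = C + 4 = 4 + C)
B(O) = -4 + O
P = 2 (P = 0 + 2 = 2)
z(b) = sqrt(3 + b) (z(b) = sqrt(b + (-4 + (4 + 3))) = sqrt(b + (-4 + 7)) = sqrt(b + 3) = sqrt(3 + b))
-4861 + z(P) = -4861 + sqrt(3 + 2) = -4861 + sqrt(5)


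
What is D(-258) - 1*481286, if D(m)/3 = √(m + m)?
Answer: -481286 + 6*I*√129 ≈ -4.8129e+5 + 68.147*I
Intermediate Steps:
D(m) = 3*√2*√m (D(m) = 3*√(m + m) = 3*√(2*m) = 3*(√2*√m) = 3*√2*√m)
D(-258) - 1*481286 = 3*√2*√(-258) - 1*481286 = 3*√2*(I*√258) - 481286 = 6*I*√129 - 481286 = -481286 + 6*I*√129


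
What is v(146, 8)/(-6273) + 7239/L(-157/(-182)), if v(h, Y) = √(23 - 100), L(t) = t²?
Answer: 239784636/24649 - I*√77/6273 ≈ 9728.0 - 0.0013988*I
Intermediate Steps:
v(h, Y) = I*√77 (v(h, Y) = √(-77) = I*√77)
v(146, 8)/(-6273) + 7239/L(-157/(-182)) = (I*√77)/(-6273) + 7239/((-157/(-182))²) = (I*√77)*(-1/6273) + 7239/((-157*(-1/182))²) = -I*√77/6273 + 7239/((157/182)²) = -I*√77/6273 + 7239/(24649/33124) = -I*√77/6273 + 7239*(33124/24649) = -I*√77/6273 + 239784636/24649 = 239784636/24649 - I*√77/6273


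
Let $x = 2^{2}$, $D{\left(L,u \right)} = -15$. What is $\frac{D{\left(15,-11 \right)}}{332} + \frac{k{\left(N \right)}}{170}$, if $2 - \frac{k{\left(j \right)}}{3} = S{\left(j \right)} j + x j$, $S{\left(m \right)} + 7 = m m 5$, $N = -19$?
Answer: $\frac{3410049}{5644} \approx 604.19$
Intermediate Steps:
$x = 4$
$S{\left(m \right)} = -7 + 5 m^{2}$ ($S{\left(m \right)} = -7 + m m 5 = -7 + m^{2} \cdot 5 = -7 + 5 m^{2}$)
$k{\left(j \right)} = 6 - 12 j - 3 j \left(-7 + 5 j^{2}\right)$ ($k{\left(j \right)} = 6 - 3 \left(\left(-7 + 5 j^{2}\right) j + 4 j\right) = 6 - 3 \left(j \left(-7 + 5 j^{2}\right) + 4 j\right) = 6 - 3 \left(4 j + j \left(-7 + 5 j^{2}\right)\right) = 6 - \left(12 j + 3 j \left(-7 + 5 j^{2}\right)\right) = 6 - 12 j - 3 j \left(-7 + 5 j^{2}\right)$)
$\frac{D{\left(15,-11 \right)}}{332} + \frac{k{\left(N \right)}}{170} = - \frac{15}{332} + \frac{6 - 15 \left(-19\right)^{3} + 9 \left(-19\right)}{170} = \left(-15\right) \frac{1}{332} + \left(6 - -102885 - 171\right) \frac{1}{170} = - \frac{15}{332} + \left(6 + 102885 - 171\right) \frac{1}{170} = - \frac{15}{332} + 102720 \cdot \frac{1}{170} = - \frac{15}{332} + \frac{10272}{17} = \frac{3410049}{5644}$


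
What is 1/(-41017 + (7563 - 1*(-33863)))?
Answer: 1/409 ≈ 0.0024450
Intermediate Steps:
1/(-41017 + (7563 - 1*(-33863))) = 1/(-41017 + (7563 + 33863)) = 1/(-41017 + 41426) = 1/409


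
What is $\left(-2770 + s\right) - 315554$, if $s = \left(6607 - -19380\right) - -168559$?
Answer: $-123778$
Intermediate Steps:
$s = 194546$ ($s = \left(6607 + 19380\right) + 168559 = 25987 + 168559 = 194546$)
$\left(-2770 + s\right) - 315554 = \left(-2770 + 194546\right) - 315554 = 191776 - 315554 = -123778$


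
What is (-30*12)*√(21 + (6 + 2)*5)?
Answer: -360*√61 ≈ -2811.7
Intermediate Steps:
(-30*12)*√(21 + (6 + 2)*5) = -360*√(21 + 8*5) = -360*√(21 + 40) = -360*√61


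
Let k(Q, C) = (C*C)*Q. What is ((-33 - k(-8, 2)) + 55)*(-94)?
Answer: -5076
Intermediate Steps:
k(Q, C) = Q*C**2 (k(Q, C) = C**2*Q = Q*C**2)
((-33 - k(-8, 2)) + 55)*(-94) = ((-33 - (-8)*2**2) + 55)*(-94) = ((-33 - (-8)*4) + 55)*(-94) = ((-33 - 1*(-32)) + 55)*(-94) = ((-33 + 32) + 55)*(-94) = (-1 + 55)*(-94) = 54*(-94) = -5076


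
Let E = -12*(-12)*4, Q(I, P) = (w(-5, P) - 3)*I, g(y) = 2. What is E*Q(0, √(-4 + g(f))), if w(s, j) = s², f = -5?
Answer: 0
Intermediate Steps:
Q(I, P) = 22*I (Q(I, P) = ((-5)² - 3)*I = (25 - 3)*I = 22*I)
E = 576 (E = 144*4 = 576)
E*Q(0, √(-4 + g(f))) = 576*(22*0) = 576*0 = 0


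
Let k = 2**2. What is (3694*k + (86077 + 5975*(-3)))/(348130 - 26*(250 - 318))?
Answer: 41464/174949 ≈ 0.23701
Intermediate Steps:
k = 4
(3694*k + (86077 + 5975*(-3)))/(348130 - 26*(250 - 318)) = (3694*4 + (86077 + 5975*(-3)))/(348130 - 26*(250 - 318)) = (14776 + (86077 - 17925))/(348130 - 26*(-68)) = (14776 + 68152)/(348130 + 1768) = 82928/349898 = 82928*(1/349898) = 41464/174949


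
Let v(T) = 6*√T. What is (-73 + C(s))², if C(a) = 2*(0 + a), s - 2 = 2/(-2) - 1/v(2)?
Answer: (426 + √2)²/36 ≈ 5074.5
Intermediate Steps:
s = 1 - √2/12 (s = 2 + (2/(-2) - 1/(6*√2)) = 2 + (2*(-½) - √2/12) = 2 + (-1 - √2/12) = 1 - √2/12 ≈ 0.88215)
C(a) = 2*a
(-73 + C(s))² = (-73 + 2*(1 - √2/12))² = (-73 + (2 - √2/6))² = (-71 - √2/6)²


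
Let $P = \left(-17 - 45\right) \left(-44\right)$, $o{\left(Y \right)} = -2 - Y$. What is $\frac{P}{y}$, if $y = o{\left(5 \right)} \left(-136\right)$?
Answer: $\frac{341}{119} \approx 2.8655$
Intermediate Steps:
$P = 2728$ ($P = \left(-62\right) \left(-44\right) = 2728$)
$y = 952$ ($y = \left(-2 - 5\right) \left(-136\right) = \left(-7\right) \left(-136\right) = 952$)
$\frac{P}{y} = \frac{2728}{952} = 2728 \cdot \frac{1}{952} = \frac{341}{119}$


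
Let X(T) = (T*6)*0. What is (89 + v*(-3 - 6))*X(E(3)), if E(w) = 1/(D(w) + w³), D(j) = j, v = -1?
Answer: 0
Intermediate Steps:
E(w) = 1/(w + w³)
X(T) = 0 (X(T) = (6*T)*0 = 0)
(89 + v*(-3 - 6))*X(E(3)) = (89 - (-3 - 6))*0 = (89 - 1*(-9))*0 = (89 + 9)*0 = 98*0 = 0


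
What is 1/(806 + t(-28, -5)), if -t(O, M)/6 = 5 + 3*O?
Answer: 1/1280 ≈ 0.00078125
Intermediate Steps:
t(O, M) = -30 - 18*O (t(O, M) = -6*(5 + 3*O) = -30 - 18*O)
1/(806 + t(-28, -5)) = 1/(806 + (-30 - 18*(-28))) = 1/(806 + (-30 + 504)) = 1/(806 + 474) = 1/1280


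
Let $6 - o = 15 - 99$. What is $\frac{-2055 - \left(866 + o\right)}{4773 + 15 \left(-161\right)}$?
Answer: $- \frac{3011}{2358} \approx -1.2769$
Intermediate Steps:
$o = 90$ ($o = 6 - \left(15 - 99\right) = 6 - -84 = 6 + 84 = 90$)
$\frac{-2055 - \left(866 + o\right)}{4773 + 15 \left(-161\right)} = \frac{-2055 - 956}{4773 + 15 \left(-161\right)} = \frac{-2055 - 956}{4773 - 2415} = \frac{-2055 - 956}{2358} = \left(-3011\right) \frac{1}{2358} = - \frac{3011}{2358}$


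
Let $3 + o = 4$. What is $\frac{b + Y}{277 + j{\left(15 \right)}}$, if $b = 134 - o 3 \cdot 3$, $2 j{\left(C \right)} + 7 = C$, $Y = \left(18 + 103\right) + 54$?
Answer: $\frac{300}{281} \approx 1.0676$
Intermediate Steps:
$o = 1$ ($o = -3 + 4 = 1$)
$Y = 175$ ($Y = 121 + 54 = 175$)
$j{\left(C \right)} = - \frac{7}{2} + \frac{C}{2}$
$b = 125$ ($b = 134 - 1 \cdot 3 \cdot 3 = 134 - 3 \cdot 3 = 134 - 9 = 125$)
$\frac{b + Y}{277 + j{\left(15 \right)}} = \frac{125 + 175}{277 + \left(- \frac{7}{2} + \frac{1}{2} \cdot 15\right)} = \frac{1}{277 + \left(- \frac{7}{2} + \frac{15}{2}\right)} 300 = \frac{1}{277 + 4} \cdot 300 = \frac{1}{281} \cdot 300 = \frac{300}{281}$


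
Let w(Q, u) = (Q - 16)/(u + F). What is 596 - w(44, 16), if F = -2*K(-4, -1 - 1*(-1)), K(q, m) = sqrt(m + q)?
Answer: 10104/17 - 7*I/17 ≈ 594.35 - 0.41176*I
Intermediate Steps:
F = -4*I (F = -2*sqrt((-1 - 1*(-1)) - 4) = -2*sqrt((-1 + 1) - 4) = -2*sqrt(0 - 4) = -4*I ≈ -4.0*I)
w(Q, u) = (-16 + Q)/(u - 4*I) (w(Q, u) = (Q - 16)/(u - 4*I) = (-16 + Q)/(u - 4*I))
596 - w(44, 16) = 596 - (-16 + 44)/(16 - 4*I) = 596 - (16 + 4*I)/272*28 = 596 - 7*(16 + 4*I)/68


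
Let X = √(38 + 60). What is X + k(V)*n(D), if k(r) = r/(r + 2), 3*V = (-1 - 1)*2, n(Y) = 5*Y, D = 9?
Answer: -90 + 7*√2 ≈ -80.100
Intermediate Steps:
V = -4/3 (V = ((-1 - 1)*2)/3 = (-2*2)/3 = (⅓)*(-4) = -4/3 ≈ -1.3333)
X = 7*√2 (X = √98 = 7*√2 ≈ 9.8995)
k(r) = r/(2 + r)
X + k(V)*n(D) = 7*√2 + (-4/(3*(2 - 4/3)))*(5*9) = 7*√2 - 4/(3*⅔)*45 = 7*√2 - 4/3*3/2*45 = 7*√2 - 2*45 = 7*√2 - 90 = -90 + 7*√2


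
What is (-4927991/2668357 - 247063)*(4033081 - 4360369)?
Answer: 215766974886096816/2668357 ≈ 8.0861e+10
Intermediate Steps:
(-4927991/2668357 - 247063)*(4033081 - 4360369) = (-4927991*1/2668357 - 247063)*(-327288) = (-4927991/2668357 - 247063)*(-327288) = -659257213482/2668357*(-327288) = 215766974886096816/2668357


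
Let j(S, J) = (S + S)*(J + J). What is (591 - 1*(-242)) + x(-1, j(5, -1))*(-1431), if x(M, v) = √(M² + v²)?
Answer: 833 - 1431*√401 ≈ -27823.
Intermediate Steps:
j(S, J) = 4*J*S (j(S, J) = (2*S)*(2*J) = 4*J*S)
(591 - 1*(-242)) + x(-1, j(5, -1))*(-1431) = (591 - 1*(-242)) + √((-1)² + (4*(-1)*5)²)*(-1431) = (591 + 242) + √(1 + (-20)²)*(-1431) = 833 + √(1 + 400)*(-1431) = 833 + √401*(-1431) = 833 - 1431*√401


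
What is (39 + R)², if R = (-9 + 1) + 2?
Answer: 1089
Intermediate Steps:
R = -6 (R = -8 + 2 = -6)
(39 + R)² = (39 - 6)² = 33² = 1089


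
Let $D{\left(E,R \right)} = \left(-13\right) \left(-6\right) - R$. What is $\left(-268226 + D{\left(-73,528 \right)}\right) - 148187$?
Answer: $-416863$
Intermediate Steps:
$D{\left(E,R \right)} = 78 - R$
$\left(-268226 + D{\left(-73,528 \right)}\right) - 148187 = \left(-268226 + \left(78 - 528\right)\right) - 148187 = \left(-268226 - 450\right) - 148187 = -268676 - 148187 = -416863$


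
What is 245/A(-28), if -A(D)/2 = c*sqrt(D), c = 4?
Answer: 35*I*sqrt(7)/16 ≈ 5.7876*I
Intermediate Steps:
A(D) = -8*sqrt(D)
245/A(-28) = 245/((-16*I*sqrt(7))) = 245*(I*sqrt(7)/112) = 35*I*sqrt(7)/16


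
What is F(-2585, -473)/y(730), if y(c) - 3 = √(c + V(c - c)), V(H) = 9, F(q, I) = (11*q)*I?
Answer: -8069853/146 + 2689951*√739/146 ≈ 4.4558e+5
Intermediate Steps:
F(q, I) = 11*I*q
y(c) = 3 + √(9 + c) (y(c) = 3 + √(c + 9) = 3 + √(9 + c))
F(-2585, -473)/y(730) = (11*(-473)*(-2585))/(3 + √(9 + 730)) = 13449755/(3 + √739)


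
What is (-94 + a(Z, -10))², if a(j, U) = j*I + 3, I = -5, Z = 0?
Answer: 8281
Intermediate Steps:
a(j, U) = 3 - 5*j (a(j, U) = j*(-5) + 3 = -5*j + 3 = 3 - 5*j)
(-94 + a(Z, -10))² = (-94 + (3 - 5*0))² = (-94 + (3 + 0))² = (-94 + 3)² = (-91)² = 8281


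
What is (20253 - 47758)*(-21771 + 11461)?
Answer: 283576550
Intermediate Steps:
(20253 - 47758)*(-21771 + 11461) = -27505*(-10310) = 283576550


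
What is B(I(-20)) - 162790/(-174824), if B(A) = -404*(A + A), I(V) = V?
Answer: 1412659315/87412 ≈ 16161.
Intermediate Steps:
B(A) = -808*A
B(I(-20)) - 162790/(-174824) = -808*(-20) - 162790/(-174824) = 16160 - 162790*(-1/174824) = 16160 + 81395/87412 = 1412659315/87412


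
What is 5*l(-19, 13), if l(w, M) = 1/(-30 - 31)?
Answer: -5/61 ≈ -0.081967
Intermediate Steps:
l(w, M) = -1/61 (l(w, M) = 1/(-61) = -1/61)
5*l(-19, 13) = 5*(-1/61) = -5/61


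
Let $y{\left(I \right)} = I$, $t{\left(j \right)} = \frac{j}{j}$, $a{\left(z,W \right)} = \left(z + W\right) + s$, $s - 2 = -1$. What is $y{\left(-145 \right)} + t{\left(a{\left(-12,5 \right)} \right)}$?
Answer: $-144$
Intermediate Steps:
$s = 1$ ($s = 2 - 1 = 1$)
$a{\left(z,W \right)} = 1 + W + z$ ($a{\left(z,W \right)} = \left(z + W\right) + 1 = \left(W + z\right) + 1 = 1 + W + z$)
$t{\left(j \right)} = 1$
$y{\left(-145 \right)} + t{\left(a{\left(-12,5 \right)} \right)} = -145 + 1 = -144$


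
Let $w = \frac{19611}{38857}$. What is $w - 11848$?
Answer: $- \frac{460358125}{38857} \approx -11848.0$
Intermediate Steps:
$w = \frac{19611}{38857}$ ($w = 19611 \cdot \frac{1}{38857} = \frac{19611}{38857} \approx 0.5047$)
$w - 11848 = \frac{19611}{38857} - 11848 = - \frac{460358125}{38857}$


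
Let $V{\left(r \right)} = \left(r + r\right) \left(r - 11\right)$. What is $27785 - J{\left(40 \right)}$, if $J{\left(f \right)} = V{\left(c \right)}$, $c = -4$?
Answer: $27665$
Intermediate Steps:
$V{\left(r \right)} = 2 r \left(-11 + r\right)$
$J{\left(f \right)} = 120$ ($J{\left(f \right)} = 2 \left(-4\right) \left(-11 - 4\right) = 2 \left(-4\right) \left(-15\right) = 120$)
$27785 - J{\left(40 \right)} = 27785 - 120 = 27665$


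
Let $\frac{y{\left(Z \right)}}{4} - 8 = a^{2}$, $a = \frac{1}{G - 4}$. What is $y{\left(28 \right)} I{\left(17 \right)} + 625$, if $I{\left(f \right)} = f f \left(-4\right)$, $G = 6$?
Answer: $-37523$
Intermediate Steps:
$a = \frac{1}{2}$ ($a = \frac{1}{6 - 4} = \frac{1}{2} \approx 0.5$)
$y{\left(Z \right)} = 33$ ($y{\left(Z \right)} = 32 + \frac{4}{4} = 32 + 4 \cdot \frac{1}{4} = 32 + 1 = 33$)
$I{\left(f \right)} = - 4 f^{2}$ ($I{\left(f \right)} = f^{2} \left(-4\right) = - 4 f^{2}$)
$y{\left(28 \right)} I{\left(17 \right)} + 625 = 33 \left(- 4 \cdot 17^{2}\right) + 625 = 33 \left(\left(-4\right) 289\right) + 625 = 33 \left(-1156\right) + 625 = -38148 + 625 = -37523$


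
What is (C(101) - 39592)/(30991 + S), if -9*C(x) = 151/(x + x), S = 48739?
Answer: -71978407/144949140 ≈ -0.49658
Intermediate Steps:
C(x) = -151/(18*x) (C(x) = -151/(9*(x + x)) = -151/(9*(2*x)) = -151*1/(2*x)/9 = -151/(18*x))
(C(101) - 39592)/(30991 + S) = (-151/18/101 - 39592)/(30991 + 48739) = (-151/18*1/101 - 39592)/79730 = (-151/1818 - 39592)*(1/79730) = -71978407/1818*1/79730 = -71978407/144949140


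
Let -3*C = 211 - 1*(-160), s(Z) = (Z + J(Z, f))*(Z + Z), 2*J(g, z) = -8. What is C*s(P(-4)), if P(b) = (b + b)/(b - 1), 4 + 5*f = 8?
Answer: 23744/25 ≈ 949.76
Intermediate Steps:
f = ⅘ (f = -⅘ + (⅕)*8 = -⅘ + 8/5 = ⅘ ≈ 0.80000)
P(b) = 2*b/(-1 + b) (P(b) = (2*b)/(-1 + b) = 2*b/(-1 + b))
J(g, z) = -4 (J(g, z) = (½)*(-8) = -4)
s(Z) = 2*Z*(-4 + Z) (s(Z) = (Z - 4)*(Z + Z) = (-4 + Z)*(2*Z) = 2*Z*(-4 + Z))
C = -371/3 (C = -(211 - 1*(-160))/3 = -(211 + 160)/3 = -⅓*371 = -371/3 ≈ -123.67)
C*s(P(-4)) = -742*2*(-4)/(-1 - 4)*(-4 + 2*(-4)/(-1 - 4))/3 = -742*2*(-4)/(-5)*(-4 + 2*(-4)/(-5))/3 = -742*2*(-4)*(-⅕)*(-4 + 2*(-4)*(-⅕))/3 = -742*8*(-4 + 8/5)/(3*5) = -742*8*(-12)/(3*5*5) = -371/3*(-192/25) = 23744/25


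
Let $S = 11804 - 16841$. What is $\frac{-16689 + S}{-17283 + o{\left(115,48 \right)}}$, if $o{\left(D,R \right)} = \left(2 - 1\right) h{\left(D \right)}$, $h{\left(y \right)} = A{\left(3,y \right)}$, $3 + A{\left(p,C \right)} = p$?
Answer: $\frac{7242}{5761} \approx 1.2571$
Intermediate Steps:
$A{\left(p,C \right)} = -3 + p$
$h{\left(y \right)} = 0$ ($h{\left(y \right)} = -3 + 3 = 0$)
$o{\left(D,R \right)} = 0$ ($o{\left(D,R \right)} = \left(2 - 1\right) 0 = 1 \cdot 0 = 0$)
$S = -5037$
$\frac{-16689 + S}{-17283 + o{\left(115,48 \right)}} = \frac{-16689 - 5037}{-17283 + 0} = - \frac{21726}{-17283} = \left(-21726\right) \left(- \frac{1}{17283}\right) = \frac{7242}{5761}$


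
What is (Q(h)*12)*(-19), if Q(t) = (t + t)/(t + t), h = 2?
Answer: -228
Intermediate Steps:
Q(t) = 1 (Q(t) = (2*t)/((2*t)) = (2*t)*(1/(2*t)) = 1)
(Q(h)*12)*(-19) = (1*12)*(-19) = 12*(-19) = -228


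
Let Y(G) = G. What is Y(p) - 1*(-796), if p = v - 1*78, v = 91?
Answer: 809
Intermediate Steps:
p = 13 (p = 91 - 1*78 = 91 - 78 = 13)
Y(p) - 1*(-796) = 13 - 1*(-796) = 13 + 796 = 809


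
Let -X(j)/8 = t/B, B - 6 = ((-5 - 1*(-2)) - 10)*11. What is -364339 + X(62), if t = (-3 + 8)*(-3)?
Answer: -49914563/137 ≈ -3.6434e+5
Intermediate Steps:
t = -15 (t = 5*(-3) = -15)
B = -137 (B = 6 + ((-5 - 1*(-2)) - 10)*11 = 6 + ((-5 + 2) - 10)*11 = 6 + (-3 - 10)*11 = 6 - 13*11 = 6 - 143 = -137)
X(j) = -120/137 (X(j) = -(-120)/(-137) = -(-120)*(-1)/137 = -8*15/137 = -120/137)
-364339 + X(62) = -364339 - 120/137 = -49914563/137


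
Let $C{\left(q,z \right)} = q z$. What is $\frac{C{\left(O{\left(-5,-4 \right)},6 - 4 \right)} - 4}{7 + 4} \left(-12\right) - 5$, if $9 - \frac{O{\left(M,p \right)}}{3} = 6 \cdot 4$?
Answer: $\frac{1073}{11} \approx 97.545$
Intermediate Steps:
$O{\left(M,p \right)} = -45$ ($O{\left(M,p \right)} = 27 - 3 \cdot 6 \cdot 4 = 27 - 72 = -45$)
$\frac{C{\left(O{\left(-5,-4 \right)},6 - 4 \right)} - 4}{7 + 4} \left(-12\right) - 5 = \frac{- 45 \left(6 - 4\right) - 4}{7 + 4} \left(-12\right) - 5 = \frac{\left(-45\right) 2 - 4}{11} \left(-12\right) - 5 = \left(-90 - 4\right) \frac{1}{11} \left(-12\right) - 5 = \left(-94\right) \frac{1}{11} \left(-12\right) - 5 = \left(- \frac{94}{11}\right) \left(-12\right) - 5 = \frac{1128}{11} - 5 = \frac{1073}{11}$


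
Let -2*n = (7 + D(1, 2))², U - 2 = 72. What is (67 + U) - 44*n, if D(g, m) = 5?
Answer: 3309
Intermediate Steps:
U = 74 (U = 2 + 72 = 74)
n = -72 (n = -(7 + 5)²/2 = -½*12² = -½*144 = -72)
(67 + U) - 44*n = (67 + 74) - 44*(-72) = 141 + 3168 = 3309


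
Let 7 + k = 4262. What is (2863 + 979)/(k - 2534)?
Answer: 3842/1721 ≈ 2.2324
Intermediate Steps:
k = 4255 (k = -7 + 4262 = 4255)
(2863 + 979)/(k - 2534) = (2863 + 979)/(4255 - 2534) = 3842/1721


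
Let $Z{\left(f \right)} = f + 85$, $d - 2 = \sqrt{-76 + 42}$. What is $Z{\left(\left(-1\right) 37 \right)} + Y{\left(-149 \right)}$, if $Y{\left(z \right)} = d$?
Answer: $50 + i \sqrt{34} \approx 50.0 + 5.831 i$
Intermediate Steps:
$d = 2 + i \sqrt{34}$ ($d = 2 + \sqrt{-76 + 42} = 2 + \sqrt{-34} = 2 + i \sqrt{34} \approx 2.0 + 5.831 i$)
$Y{\left(z \right)} = 2 + i \sqrt{34}$
$Z{\left(f \right)} = 85 + f$
$Z{\left(\left(-1\right) 37 \right)} + Y{\left(-149 \right)} = \left(85 - 37\right) + \left(2 + i \sqrt{34}\right) = 48 + \left(2 + i \sqrt{34}\right) = 50 + i \sqrt{34}$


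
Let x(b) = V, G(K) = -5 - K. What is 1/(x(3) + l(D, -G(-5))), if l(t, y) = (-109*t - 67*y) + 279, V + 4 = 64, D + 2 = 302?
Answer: -1/32361 ≈ -3.0901e-5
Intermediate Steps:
D = 300 (D = -2 + 302 = 300)
V = 60 (V = -4 + 64 = 60)
x(b) = 60
l(t, y) = 279 - 109*t - 67*y
1/(x(3) + l(D, -G(-5))) = 1/(60 + (279 - 109*300 - (-67)*(-5 - 1*(-5)))) = 1/(60 + (279 - 32700 - (-67)*(-5 + 5))) = 1/(60 + (279 - 32700 - (-67)*0)) = 1/(60 + (279 - 32700 - 67*0)) = 1/(60 + (279 - 32700 + 0)) = 1/(60 - 32421) = 1/(-32361) = -1/32361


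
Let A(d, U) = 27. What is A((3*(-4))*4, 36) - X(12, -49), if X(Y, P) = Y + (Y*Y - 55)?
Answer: -74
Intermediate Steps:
X(Y, P) = -55 + Y + Y**2 (X(Y, P) = Y + (Y**2 - 55) = Y + (-55 + Y**2) = -55 + Y + Y**2)
A((3*(-4))*4, 36) - X(12, -49) = 27 - (-55 + 12 + 12**2) = 27 - (-55 + 12 + 144) = 27 - 1*101 = 27 - 101 = -74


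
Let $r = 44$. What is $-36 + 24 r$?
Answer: $1020$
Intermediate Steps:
$-36 + 24 r = -36 + 24 \cdot 44 = -36 + 1056 = 1020$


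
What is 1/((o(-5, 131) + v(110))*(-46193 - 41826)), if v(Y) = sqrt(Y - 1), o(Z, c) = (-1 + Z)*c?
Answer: 786/54368192053 + sqrt(109)/54368192053 ≈ 1.4649e-8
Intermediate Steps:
o(Z, c) = c*(-1 + Z)
v(Y) = sqrt(-1 + Y)
1/((o(-5, 131) + v(110))*(-46193 - 41826)) = 1/((131*(-1 - 5) + sqrt(-1 + 110))*(-46193 - 41826)) = 1/((131*(-6) + sqrt(109))*(-88019)) = 1/((-786 + sqrt(109))*(-88019)) = 1/(69182934 - 88019*sqrt(109))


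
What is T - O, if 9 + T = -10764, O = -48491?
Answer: 37718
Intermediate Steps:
T = -10773 (T = -9 - 10764 = -10773)
T - O = -10773 - 1*(-48491) = -10773 + 48491 = 37718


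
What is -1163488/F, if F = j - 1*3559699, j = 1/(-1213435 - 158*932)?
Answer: 791573825104/2421825196005 ≈ 0.32685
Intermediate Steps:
j = -1/1360691 (j = 1/(-1213435 - 147256) = 1/(-1360691) = -1/1360691 ≈ -7.3492e-7)
F = -4843650392010/1360691 (F = -1/1360691 - 1*3559699 = -1/1360691 - 3559699 = -4843650392010/1360691 ≈ -3.5597e+6)
-1163488/F = -1163488/(-4843650392010/1360691) = -1163488*(-1360691/4843650392010) = 791573825104/2421825196005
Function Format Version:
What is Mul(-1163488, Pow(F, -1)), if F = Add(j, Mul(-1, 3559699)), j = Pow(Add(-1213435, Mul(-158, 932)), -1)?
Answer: Rational(791573825104, 2421825196005) ≈ 0.32685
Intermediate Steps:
j = Rational(-1, 1360691) (j = Pow(Add(-1213435, -147256), -1) = Pow(-1360691, -1) = Rational(-1, 1360691) ≈ -7.3492e-7)
F = Rational(-4843650392010, 1360691) (F = Add(Rational(-1, 1360691), Mul(-1, 3559699)) = Add(Rational(-1, 1360691), -3559699) = Rational(-4843650392010, 1360691) ≈ -3.5597e+6)
Mul(-1163488, Pow(F, -1)) = Mul(-1163488, Pow(Rational(-4843650392010, 1360691), -1)) = Mul(-1163488, Rational(-1360691, 4843650392010)) = Rational(791573825104, 2421825196005)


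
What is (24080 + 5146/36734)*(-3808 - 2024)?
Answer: -2579376569256/18367 ≈ -1.4044e+8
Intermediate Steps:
(24080 + 5146/36734)*(-3808 - 2024) = (24080 + 5146*(1/36734))*(-5832) = (24080 + 2573/18367)*(-5832) = (442279933/18367)*(-5832) = -2579376569256/18367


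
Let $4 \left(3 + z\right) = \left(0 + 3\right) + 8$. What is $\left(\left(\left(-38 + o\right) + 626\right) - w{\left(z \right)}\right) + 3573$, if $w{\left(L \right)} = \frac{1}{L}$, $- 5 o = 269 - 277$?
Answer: $\frac{20833}{5} \approx 4166.6$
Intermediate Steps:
$o = \frac{8}{5}$ ($o = - \frac{269 - 277}{5} = \left(- \frac{1}{5}\right) \left(-8\right) = \frac{8}{5} \approx 1.6$)
$z = - \frac{1}{4}$ ($z = -3 + \frac{\left(0 + 3\right) + 8}{4} = -3 + \frac{3 + 8}{4} = -3 + \frac{1}{4} \cdot 11 = -3 + \frac{11}{4} = - \frac{1}{4} \approx -0.25$)
$\left(\left(\left(-38 + o\right) + 626\right) - w{\left(z \right)}\right) + 3573 = \left(\left(\left(-38 + \frac{8}{5}\right) + 626\right) - \frac{1}{- \frac{1}{4}}\right) + 3573 = \left(\left(- \frac{182}{5} + 626\right) - -4\right) + 3573 = \left(\frac{2948}{5} + 4\right) + 3573 = \frac{2968}{5} + 3573 = \frac{20833}{5}$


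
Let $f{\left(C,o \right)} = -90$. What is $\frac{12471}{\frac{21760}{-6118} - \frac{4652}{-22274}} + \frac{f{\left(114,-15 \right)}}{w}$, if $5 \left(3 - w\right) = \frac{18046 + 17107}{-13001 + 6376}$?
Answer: $- \frac{684476257052531}{182662320192} \approx -3747.2$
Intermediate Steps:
$w = \frac{134528}{33125}$ ($w = 3 - \frac{\left(18046 + 17107\right) \frac{1}{-13001 + 6376}}{5} = 3 - \frac{35153 \frac{1}{-6625}}{5} = 3 - \frac{35153 \left(- \frac{1}{6625}\right)}{5} = 3 - - \frac{35153}{33125} = 3 + \frac{35153}{33125} = \frac{134528}{33125} \approx 4.0612$)
$\frac{12471}{\frac{21760}{-6118} - \frac{4652}{-22274}} + \frac{f{\left(114,-15 \right)}}{w} = \frac{12471}{\frac{21760}{-6118} - \frac{4652}{-22274}} - \frac{90}{\frac{134528}{33125}} = \frac{12471}{21760 \left(- \frac{1}{6118}\right) - - \frac{2326}{11137}} - \frac{1490625}{67264} = \frac{12471}{- \frac{10880}{3059} + \frac{2326}{11137}} - \frac{1490625}{67264} = \frac{12471}{- \frac{16293618}{4866869}} - \frac{1490625}{67264} = 12471 \left(- \frac{4866869}{16293618}\right) - \frac{1490625}{67264} = - \frac{20231574433}{5431206} - \frac{1490625}{67264} = - \frac{684476257052531}{182662320192}$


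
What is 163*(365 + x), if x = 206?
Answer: 93073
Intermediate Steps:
163*(365 + x) = 163*(365 + 206) = 163*571 = 93073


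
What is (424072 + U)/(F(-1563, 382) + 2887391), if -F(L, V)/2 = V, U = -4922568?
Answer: -4498496/2886627 ≈ -1.5584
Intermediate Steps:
F(L, V) = -2*V
(424072 + U)/(F(-1563, 382) + 2887391) = (424072 - 4922568)/(-2*382 + 2887391) = -4498496/(-764 + 2887391) = -4498496/2886627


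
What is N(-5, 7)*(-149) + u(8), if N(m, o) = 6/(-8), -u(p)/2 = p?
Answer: 383/4 ≈ 95.750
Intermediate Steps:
u(p) = -2*p
N(m, o) = -¾ (N(m, o) = 6*(-⅛) = -¾)
N(-5, 7)*(-149) + u(8) = -¾*(-149) - 2*8 = 447/4 - 16 = 383/4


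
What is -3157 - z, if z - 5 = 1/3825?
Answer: -12094651/3825 ≈ -3162.0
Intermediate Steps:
z = 19126/3825 (z = 5 + 1/3825 = 19126/3825 ≈ 5.0003)
-3157 - z = -3157 - 1*19126/3825 = -3157 - 19126/3825 = -12094651/3825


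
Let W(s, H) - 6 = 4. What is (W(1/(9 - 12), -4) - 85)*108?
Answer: -8100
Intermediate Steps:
W(s, H) = 10 (W(s, H) = 6 + 4 = 10)
(W(1/(9 - 12), -4) - 85)*108 = (10 - 85)*108 = -75*108 = -8100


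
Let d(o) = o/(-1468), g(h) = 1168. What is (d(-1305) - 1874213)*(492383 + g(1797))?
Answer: -1357928276048829/1468 ≈ -9.2502e+11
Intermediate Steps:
d(o) = -o/1468 (d(o) = o*(-1/1468) = -o/1468)
(d(-1305) - 1874213)*(492383 + g(1797)) = (-1/1468*(-1305) - 1874213)*(492383 + 1168) = (1305/1468 - 1874213)*493551 = -2751343379/1468*493551 = -1357928276048829/1468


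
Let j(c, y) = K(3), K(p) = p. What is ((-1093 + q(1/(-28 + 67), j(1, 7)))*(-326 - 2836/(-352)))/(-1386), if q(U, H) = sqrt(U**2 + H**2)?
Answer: -4368721/17424 + 147889*sqrt(10)/679536 ≈ -250.04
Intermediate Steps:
j(c, y) = 3
q(U, H) = sqrt(H**2 + U**2)
((-1093 + q(1/(-28 + 67), j(1, 7)))*(-326 - 2836/(-352)))/(-1386) = ((-1093 + sqrt(3**2 + (1/(-28 + 67))**2))*(-326 - 2836/(-352)))/(-1386) = ((-1093 + sqrt(9 + (1/39)**2))*(-326 - 2836*(-1/352)))*(-1/1386) = ((-1093 + sqrt(9 + (1/39)**2))*(-326 + 709/88))*(-1/1386) = ((-1093 + sqrt(9 + 1/1521))*(-27979/88))*(-1/1386) = ((-1093 + sqrt(13690/1521))*(-27979/88))*(-1/1386) = ((-1093 + 37*sqrt(10)/39)*(-27979/88))*(-1/1386) = (30581047/88 - 1035223*sqrt(10)/3432)*(-1/1386) = -4368721/17424 + 147889*sqrt(10)/679536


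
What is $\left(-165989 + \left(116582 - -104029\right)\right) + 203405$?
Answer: $258027$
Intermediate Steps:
$\left(-165989 + \left(116582 - -104029\right)\right) + 203405 = \left(-165989 + \left(116582 + 104029\right)\right) + 203405 = \left(-165989 + 220611\right) + 203405 = 54622 + 203405 = 258027$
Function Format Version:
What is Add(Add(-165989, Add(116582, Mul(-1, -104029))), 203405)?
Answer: 258027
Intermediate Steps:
Add(Add(-165989, Add(116582, Mul(-1, -104029))), 203405) = Add(Add(-165989, Add(116582, 104029)), 203405) = Add(Add(-165989, 220611), 203405) = Add(54622, 203405) = 258027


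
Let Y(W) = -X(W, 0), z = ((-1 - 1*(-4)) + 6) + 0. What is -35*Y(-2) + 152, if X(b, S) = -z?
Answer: -163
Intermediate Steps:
z = 9 (z = ((-1 + 4) + 6) + 0 = (3 + 6) + 0 = 9 + 0 = 9)
X(b, S) = -9 (X(b, S) = -1*9 = -9)
Y(W) = 9 (Y(W) = -1*(-9) = 9)
-35*Y(-2) + 152 = -35*9 + 152 = -315 + 152 = -163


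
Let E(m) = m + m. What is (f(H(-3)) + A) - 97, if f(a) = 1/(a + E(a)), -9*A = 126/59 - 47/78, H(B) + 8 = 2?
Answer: -2013451/20709 ≈ -97.226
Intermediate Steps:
H(B) = -6 (H(B) = -8 + 2 = -6)
E(m) = 2*m
A = -7055/41418 (A = -(126/59 - 47/78)/9 = -⅑*7055/4602 = -7055/41418 ≈ -0.17034)
f(a) = 1/(3*a) (f(a) = 1/(a + 2*a) = 1/(3*a))
(f(H(-3)) + A) - 97 = ((⅓)/(-6) - 7055/41418) - 97 = ((⅓)*(-⅙) - 7055/41418) - 97 = (-1/18 - 7055/41418) - 97 = -4678/20709 - 97 = -2013451/20709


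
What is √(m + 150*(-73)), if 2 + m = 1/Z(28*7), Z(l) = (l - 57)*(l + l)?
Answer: 145*I*√7890474/3892 ≈ 104.65*I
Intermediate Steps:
Z(l) = 2*l*(-57 + l) (Z(l) = (-57 + l)*(2*l) = 2*l*(-57 + l))
m = -108975/54488 (m = -2 + 1/(2*(28*7)*(-57 + 28*7)) = -2 + 1/(2*196*(-57 + 196)) = -2 + 1/(2*196*139) = -2 + 1/54488 = -108975/54488 ≈ -2.0000)
√(m + 150*(-73)) = √(-108975/54488 + 150*(-73)) = √(-108975/54488 - 10950) = √(-596752575/54488) = 145*I*√7890474/3892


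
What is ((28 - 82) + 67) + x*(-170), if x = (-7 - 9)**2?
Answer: -43507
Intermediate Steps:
x = 256 (x = (-16)**2 = 256)
((28 - 82) + 67) + x*(-170) = ((28 - 82) + 67) + 256*(-170) = (-54 + 67) - 43520 = 13 - 43520 = -43507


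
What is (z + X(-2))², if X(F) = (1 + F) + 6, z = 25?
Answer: 900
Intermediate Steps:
X(F) = 7 + F
(z + X(-2))² = (25 + (7 - 2))² = (25 + 5)² = 30² = 900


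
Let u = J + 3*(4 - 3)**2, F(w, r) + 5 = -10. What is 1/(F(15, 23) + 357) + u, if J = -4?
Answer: -341/342 ≈ -0.99708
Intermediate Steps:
F(w, r) = -15 (F(w, r) = -5 - 10 = -15)
u = -1 (u = -4 + 3*(4 - 3)**2 = -4 + 3*1**2 = -4 + 3*1 = -4 + 3 = -1)
1/(F(15, 23) + 357) + u = 1/(-15 + 357) - 1 = 1/342 - 1 = -341/342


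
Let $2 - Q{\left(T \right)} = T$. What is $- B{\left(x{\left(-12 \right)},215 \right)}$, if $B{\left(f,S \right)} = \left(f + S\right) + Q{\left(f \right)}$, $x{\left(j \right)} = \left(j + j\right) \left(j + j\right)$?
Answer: $-217$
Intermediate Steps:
$Q{\left(T \right)} = 2 - T$
$x{\left(j \right)} = 4 j^{2}$ ($x{\left(j \right)} = 2 j 2 j = 4 j^{2}$)
$B{\left(f,S \right)} = 2 + S$ ($B{\left(f,S \right)} = \left(f + S\right) - \left(-2 + f\right) = \left(S + f\right) - \left(-2 + f\right) = 2 + S$)
$- B{\left(x{\left(-12 \right)},215 \right)} = - (2 + 215) = \left(-1\right) 217 = -217$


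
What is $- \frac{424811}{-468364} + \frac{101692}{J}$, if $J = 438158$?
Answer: $\frac{116881605013}{102608716756} \approx 1.1391$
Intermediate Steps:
$- \frac{424811}{-468364} + \frac{101692}{J} = - \frac{424811}{-468364} + \frac{101692}{438158} = \left(-424811\right) \left(- \frac{1}{468364}\right) + 101692 \cdot \frac{1}{438158} = \frac{424811}{468364} + \frac{50846}{219079} = \frac{116881605013}{102608716756}$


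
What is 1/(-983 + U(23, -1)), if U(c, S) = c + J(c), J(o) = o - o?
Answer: -1/960 ≈ -0.0010417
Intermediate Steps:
J(o) = 0
U(c, S) = c (U(c, S) = c + 0 = c)
1/(-983 + U(23, -1)) = 1/(-983 + 23) = 1/(-960) = -1/960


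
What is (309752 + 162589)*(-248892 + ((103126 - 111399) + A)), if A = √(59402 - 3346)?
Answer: -121469573265 + 6612774*√286 ≈ -1.2136e+11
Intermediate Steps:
A = 14*√286 (A = √56056 = 14*√286 ≈ 236.76)
(309752 + 162589)*(-248892 + ((103126 - 111399) + A)) = (309752 + 162589)*(-248892 + ((103126 - 111399) + 14*√286)) = 472341*(-248892 + (-8273 + 14*√286)) = 472341*(-257165 + 14*√286) = -121469573265 + 6612774*√286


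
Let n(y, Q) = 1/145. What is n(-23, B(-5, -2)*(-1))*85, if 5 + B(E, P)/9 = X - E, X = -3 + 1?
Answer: 17/29 ≈ 0.58621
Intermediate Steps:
X = -2
B(E, P) = -63 - 9*E (B(E, P) = -45 + 9*(-2 - E) = -45 + (-18 - 9*E) = -63 - 9*E)
n(y, Q) = 1/145
n(-23, B(-5, -2)*(-1))*85 = (1/145)*85 = 17/29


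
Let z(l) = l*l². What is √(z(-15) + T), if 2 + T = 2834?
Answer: I*√543 ≈ 23.302*I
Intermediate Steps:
z(l) = l³
T = 2832 (T = -2 + 2834 = 2832)
√(z(-15) + T) = √((-15)³ + 2832) = √(-3375 + 2832) = √(-543) = I*√543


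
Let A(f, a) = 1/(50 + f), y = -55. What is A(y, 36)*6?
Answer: -6/5 ≈ -1.2000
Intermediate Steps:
A(y, 36)*6 = 6/(50 - 55) = 6/(-5) = -⅕*6 = -6/5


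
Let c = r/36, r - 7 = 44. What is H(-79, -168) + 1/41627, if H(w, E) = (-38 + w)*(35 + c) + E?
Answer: -737422301/166508 ≈ -4428.8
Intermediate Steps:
r = 51 (r = 7 + 44 = 51)
c = 17/12 (c = 51/36 = 51*(1/36) = 17/12 ≈ 1.4167)
H(w, E) = -8303/6 + E + 437*w/12 (H(w, E) = (-38 + w)*(35 + 17/12) + E = (-38 + w)*(437/12) + E = (-8303/6 + 437*w/12) + E = -8303/6 + E + 437*w/12)
H(-79, -168) + 1/41627 = (-8303/6 - 168 + (437/12)*(-79)) + 1/41627 = (-8303/6 - 168 - 34523/12) + 1/41627 = -17715/4 + 1/41627 = -737422301/166508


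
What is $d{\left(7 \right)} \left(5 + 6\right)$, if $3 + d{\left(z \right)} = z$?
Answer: $44$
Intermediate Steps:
$d{\left(z \right)} = -3 + z$
$d{\left(7 \right)} \left(5 + 6\right) = \left(-3 + 7\right) \left(5 + 6\right) = 4 \cdot 11 = 44$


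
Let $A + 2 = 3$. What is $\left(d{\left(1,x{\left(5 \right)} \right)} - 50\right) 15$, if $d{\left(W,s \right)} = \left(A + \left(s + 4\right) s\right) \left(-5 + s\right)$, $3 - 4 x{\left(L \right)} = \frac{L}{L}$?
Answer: $- \frac{7755}{8} \approx -969.38$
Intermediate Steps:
$A = 1$ ($A = -2 + 3 = 1$)
$x{\left(L \right)} = \frac{1}{2}$ ($x{\left(L \right)} = \frac{3}{4} - \frac{L \frac{1}{L}}{4} = \frac{3}{4} - \frac{1}{4} = \frac{1}{2}$)
$d{\left(W,s \right)} = \left(1 + s \left(4 + s\right)\right) \left(-5 + s\right)$ ($d{\left(W,s \right)} = \left(1 + \left(s + 4\right) s\right) \left(-5 + s\right) = \left(1 + \left(4 + s\right) s\right) \left(-5 + s\right) = \left(1 + s \left(4 + s\right)\right) \left(-5 + s\right)$)
$\left(d{\left(1,x{\left(5 \right)} \right)} - 50\right) 15 = \left(\left(-5 + \left(\frac{1}{2}\right)^{3} - \left(\frac{1}{2}\right)^{2} - \frac{19}{2}\right) - 50\right) 15 = \left(\left(-5 + \frac{1}{8} - \frac{1}{4} - \frac{19}{2}\right) - 50\right) 15 = \left(- \frac{117}{8} - 50\right) 15 = \left(- \frac{517}{8}\right) 15 = - \frac{7755}{8}$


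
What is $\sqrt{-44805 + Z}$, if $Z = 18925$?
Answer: $2 i \sqrt{6470} \approx 160.87 i$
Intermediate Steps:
$\sqrt{-44805 + Z} = \sqrt{-44805 + 18925} = \sqrt{-25880} = 2 i \sqrt{6470}$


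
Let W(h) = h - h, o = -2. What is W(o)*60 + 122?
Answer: 122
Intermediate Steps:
W(h) = 0
W(o)*60 + 122 = 0*60 + 122 = 0 + 122 = 122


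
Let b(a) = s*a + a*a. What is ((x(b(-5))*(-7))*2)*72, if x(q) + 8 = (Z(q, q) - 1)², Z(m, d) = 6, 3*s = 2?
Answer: -17136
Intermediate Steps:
s = ⅔ (s = (⅓)*2 = ⅔ ≈ 0.66667)
b(a) = a² + 2*a/3 (b(a) = 2*a/3 + a*a = 2*a/3 + a² = a² + 2*a/3)
x(q) = 17 (x(q) = -8 + (6 - 1)² = -8 + 5² = -8 + 25 = 17)
((x(b(-5))*(-7))*2)*72 = ((17*(-7))*2)*72 = -119*2*72 = -238*72 = -17136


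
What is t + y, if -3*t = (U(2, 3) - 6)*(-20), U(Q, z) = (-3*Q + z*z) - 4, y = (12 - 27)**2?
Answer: 535/3 ≈ 178.33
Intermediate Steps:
y = 225 (y = (-15)**2 = 225)
U(Q, z) = -4 + z**2 - 3*Q (U(Q, z) = (-3*Q + z**2) - 4 = (z**2 - 3*Q) - 4 = -4 + z**2 - 3*Q)
t = -140/3 (t = -((-4 + 3**2 - 3*2) - 6)*(-20)/3 = -((-4 + 9 - 6) - 6)*(-20)/3 = -(-1 - 6)*(-20)/3 = -(-7)*(-20)/3 = -1/3*140 = -140/3 ≈ -46.667)
t + y = -140/3 + 225 = 535/3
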